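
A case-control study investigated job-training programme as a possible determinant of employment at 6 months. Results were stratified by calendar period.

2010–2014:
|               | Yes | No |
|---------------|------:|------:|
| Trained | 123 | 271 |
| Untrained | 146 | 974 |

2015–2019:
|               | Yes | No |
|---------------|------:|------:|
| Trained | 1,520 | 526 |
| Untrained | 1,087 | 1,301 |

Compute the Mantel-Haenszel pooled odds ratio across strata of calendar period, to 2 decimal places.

3.39

OR_MH = Σ(aᵢdᵢ/nᵢ) / Σ(bᵢcᵢ/nᵢ), where nᵢ is the stratum total.
Stratum 1 (2010–2014): n = 1514; a·d/n = 123·974/1514 = 79.1295; b·c/n = 271·146/1514 = 26.1334
Stratum 2 (2015–2019): n = 4434; a·d/n = 1520·1301/4434 = 445.9901; b·c/n = 526·1087/4434 = 128.9495
OR_MH = (79.1295 + 445.9901) / (26.1334 + 128.9495) = 525.1195 / 155.0829 = 3.38606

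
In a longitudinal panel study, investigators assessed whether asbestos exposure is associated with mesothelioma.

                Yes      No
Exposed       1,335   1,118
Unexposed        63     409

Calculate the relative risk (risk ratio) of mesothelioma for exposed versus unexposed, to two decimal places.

Cells: a = 1335, b = 1118, c = 63, d = 409.
Risk in exposed = 1335/2453 = 0.54423; risk in unexposed = 63/472 = 0.13347.
RR = 0.54423 / 0.13347 = 4.07742
The risk among the exposed is 4.08 times that among the unexposed.

4.08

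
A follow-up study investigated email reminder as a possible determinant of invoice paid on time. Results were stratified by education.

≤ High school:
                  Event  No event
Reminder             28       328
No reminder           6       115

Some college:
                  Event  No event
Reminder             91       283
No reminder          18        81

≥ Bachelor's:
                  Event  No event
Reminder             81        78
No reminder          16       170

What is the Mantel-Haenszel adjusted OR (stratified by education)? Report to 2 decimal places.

OR_MH = Σ(aᵢdᵢ/nᵢ) / Σ(bᵢcᵢ/nᵢ), where nᵢ is the stratum total.
Stratum 1 (≤ High school): n = 477; a·d/n = 28·115/477 = 6.7505; b·c/n = 328·6/477 = 4.1258
Stratum 2 (Some college): n = 473; a·d/n = 91·81/473 = 15.5835; b·c/n = 283·18/473 = 10.7696
Stratum 3 (≥ Bachelor's): n = 345; a·d/n = 81·170/345 = 39.9130; b·c/n = 78·16/345 = 3.6174
OR_MH = (6.7505 + 15.5835 + 39.9130) / (4.1258 + 10.7696 + 3.6174) = 62.2471 / 18.5127 = 3.36239

3.36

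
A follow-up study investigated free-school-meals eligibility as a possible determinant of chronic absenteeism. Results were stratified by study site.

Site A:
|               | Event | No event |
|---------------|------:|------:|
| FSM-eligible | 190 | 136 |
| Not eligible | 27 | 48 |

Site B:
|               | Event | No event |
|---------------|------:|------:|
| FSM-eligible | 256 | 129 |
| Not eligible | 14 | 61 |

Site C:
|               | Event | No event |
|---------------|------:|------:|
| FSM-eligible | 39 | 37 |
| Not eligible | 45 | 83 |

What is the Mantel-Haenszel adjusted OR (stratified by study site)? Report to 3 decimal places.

OR_MH = Σ(aᵢdᵢ/nᵢ) / Σ(bᵢcᵢ/nᵢ), where nᵢ is the stratum total.
Stratum 1 (Site A): n = 401; a·d/n = 190·48/401 = 22.7431; b·c/n = 136·27/401 = 9.1571
Stratum 2 (Site B): n = 460; a·d/n = 256·61/460 = 33.9478; b·c/n = 129·14/460 = 3.9261
Stratum 3 (Site C): n = 204; a·d/n = 39·83/204 = 15.8676; b·c/n = 37·45/204 = 8.1618
OR_MH = (22.7431 + 33.9478 + 15.8676) / (9.1571 + 3.9261 + 8.1618) = 72.5586 / 21.2450 = 3.41533

3.415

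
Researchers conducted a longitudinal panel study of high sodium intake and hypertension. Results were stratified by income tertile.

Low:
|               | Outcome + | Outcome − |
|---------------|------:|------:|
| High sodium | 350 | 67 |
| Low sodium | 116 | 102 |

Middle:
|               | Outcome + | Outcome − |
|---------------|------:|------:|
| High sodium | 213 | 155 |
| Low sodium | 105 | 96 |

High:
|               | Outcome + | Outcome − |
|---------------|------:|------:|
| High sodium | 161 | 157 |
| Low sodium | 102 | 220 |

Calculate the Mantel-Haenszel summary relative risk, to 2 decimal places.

RR_MH = Σ(aᵢ·n₀ᵢ/nᵢ) / Σ(cᵢ·n₁ᵢ/nᵢ), with n₁ᵢ = aᵢ+bᵢ (exposed), n₀ᵢ = cᵢ+dᵢ (unexposed), nᵢ = n₁ᵢ+n₀ᵢ.
Stratum 1 (Low): n₁ = 417, n₀ = 218, n = 635; a·n₀/n = 350·218/635 = 120.1575; c·n₁/n = 116·417/635 = 76.1764
Stratum 2 (Middle): n₁ = 368, n₀ = 201, n = 569; a·n₀/n = 213·201/569 = 75.2425; c·n₁/n = 105·368/569 = 67.9086
Stratum 3 (High): n₁ = 318, n₀ = 322, n = 640; a·n₀/n = 161·322/640 = 81.0031; c·n₁/n = 102·318/640 = 50.6812
RR_MH = (120.1575 + 75.2425 + 81.0031) / (76.1764 + 67.9086 + 50.6812) = 276.4031 / 194.7662 = 1.41915

1.42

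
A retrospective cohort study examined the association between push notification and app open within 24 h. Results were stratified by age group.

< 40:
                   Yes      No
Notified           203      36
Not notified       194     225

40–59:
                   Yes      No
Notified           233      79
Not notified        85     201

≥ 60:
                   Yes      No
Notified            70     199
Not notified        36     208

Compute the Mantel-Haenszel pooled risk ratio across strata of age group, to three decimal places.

RR_MH = Σ(aᵢ·n₀ᵢ/nᵢ) / Σ(cᵢ·n₁ᵢ/nᵢ), with n₁ᵢ = aᵢ+bᵢ (exposed), n₀ᵢ = cᵢ+dᵢ (unexposed), nᵢ = n₁ᵢ+n₀ᵢ.
Stratum 1 (< 40): n₁ = 239, n₀ = 419, n = 658; a·n₀/n = 203·419/658 = 129.2660; c·n₁/n = 194·239/658 = 70.4650
Stratum 2 (40–59): n₁ = 312, n₀ = 286, n = 598; a·n₀/n = 233·286/598 = 111.4348; c·n₁/n = 85·312/598 = 44.3478
Stratum 3 (≥ 60): n₁ = 269, n₀ = 244, n = 513; a·n₀/n = 70·244/513 = 33.2943; c·n₁/n = 36·269/513 = 18.8772
RR_MH = (129.2660 + 111.4348 + 33.2943) / (70.4650 + 44.3478 + 18.8772) = 273.9951 / 133.6901 = 2.04948

2.049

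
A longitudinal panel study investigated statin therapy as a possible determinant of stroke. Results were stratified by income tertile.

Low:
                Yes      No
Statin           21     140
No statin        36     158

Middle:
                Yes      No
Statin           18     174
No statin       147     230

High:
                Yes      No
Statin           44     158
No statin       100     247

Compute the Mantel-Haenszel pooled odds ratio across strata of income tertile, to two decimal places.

OR_MH = Σ(aᵢdᵢ/nᵢ) / Σ(bᵢcᵢ/nᵢ), where nᵢ is the stratum total.
Stratum 1 (Low): n = 355; a·d/n = 21·158/355 = 9.3465; b·c/n = 140·36/355 = 14.1972
Stratum 2 (Middle): n = 569; a·d/n = 18·230/569 = 7.2759; b·c/n = 174·147/569 = 44.9525
Stratum 3 (High): n = 549; a·d/n = 44·247/549 = 19.7960; b·c/n = 158·100/549 = 28.7796
OR_MH = (9.3465 + 7.2759 + 19.7960) / (14.1972 + 44.9525 + 28.7796) = 36.4184 / 87.9293 = 0.41418

0.41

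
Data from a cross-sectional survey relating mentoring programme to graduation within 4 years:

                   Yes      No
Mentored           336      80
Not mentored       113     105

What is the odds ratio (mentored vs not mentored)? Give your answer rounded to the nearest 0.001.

3.903

Cells: a = 336, b = 80, c = 113, d = 105.
OR = (a·d)/(b·c) = (336 × 105) / (80 × 113) = 35280 / 9040 = 3.90265
The odds of graduation within 4 years are about 3.90 times as high in the mentored group.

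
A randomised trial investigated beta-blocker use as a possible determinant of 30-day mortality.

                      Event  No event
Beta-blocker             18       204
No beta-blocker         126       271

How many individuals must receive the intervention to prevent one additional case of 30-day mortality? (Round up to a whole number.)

5

Risk in treated group = 18/222 = 0.08108; risk in control = 126/397 = 0.31738.
Absolute risk reduction = 0.31738 − 0.08108 = 0.23630
NNT = 1 / ARR = 1 / 0.23630 = 4.232 → round up → 5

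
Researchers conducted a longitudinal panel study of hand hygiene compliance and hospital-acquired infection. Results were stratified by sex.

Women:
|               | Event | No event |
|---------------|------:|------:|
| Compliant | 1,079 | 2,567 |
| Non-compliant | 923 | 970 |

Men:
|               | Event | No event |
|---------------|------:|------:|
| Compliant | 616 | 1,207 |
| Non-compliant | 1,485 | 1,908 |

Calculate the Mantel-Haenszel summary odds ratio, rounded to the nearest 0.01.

0.54

OR_MH = Σ(aᵢdᵢ/nᵢ) / Σ(bᵢcᵢ/nᵢ), where nᵢ is the stratum total.
Stratum 1 (Women): n = 5539; a·d/n = 1079·970/5539 = 188.9565; b·c/n = 2567·923/5539 = 427.7561
Stratum 2 (Men): n = 5216; a·d/n = 616·1908/5216 = 225.3313; b·c/n = 1207·1485/5216 = 343.6340
OR_MH = (188.9565 + 225.3313) / (427.7561 + 343.6340) = 414.2878 / 771.3901 = 0.53707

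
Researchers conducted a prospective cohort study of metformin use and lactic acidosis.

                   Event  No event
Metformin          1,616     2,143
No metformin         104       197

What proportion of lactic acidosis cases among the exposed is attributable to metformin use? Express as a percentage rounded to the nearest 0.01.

19.63

Cells: a = 1616, b = 2143, c = 104, d = 197.
Risk in exposed = 1616/3759 = 0.42990; risk in unexposed = 104/301 = 0.34551.
RR = 0.42990/0.34551 = 1.24423
AR% = (RR − 1)/RR × 100 = (1.24423 − 1)/1.24423 × 100 = 19.6293%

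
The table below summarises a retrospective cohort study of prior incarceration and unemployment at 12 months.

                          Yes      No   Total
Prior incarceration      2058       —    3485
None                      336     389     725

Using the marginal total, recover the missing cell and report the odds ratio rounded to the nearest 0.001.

1.670

The missing cell is in the exposed row: 3485 − 2058 = 1427.
So a = 2058, b = 1427, c = 336, d = 389.
OR = (a·d)/(b·c) = (2058 × 389) / (1427 × 336) = 800562 / 479472 = 1.66967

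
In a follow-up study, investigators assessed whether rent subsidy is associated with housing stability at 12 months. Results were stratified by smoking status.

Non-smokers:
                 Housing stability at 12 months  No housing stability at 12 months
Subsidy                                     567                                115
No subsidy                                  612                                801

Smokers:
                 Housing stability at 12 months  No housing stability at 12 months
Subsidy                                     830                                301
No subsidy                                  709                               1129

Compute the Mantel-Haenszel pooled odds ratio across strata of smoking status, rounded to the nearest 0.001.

5.048

OR_MH = Σ(aᵢdᵢ/nᵢ) / Σ(bᵢcᵢ/nᵢ), where nᵢ is the stratum total.
Stratum 1 (Non-smokers): n = 2095; a·d/n = 567·801/2095 = 216.7862; b·c/n = 115·612/2095 = 33.5943
Stratum 2 (Smokers): n = 2969; a·d/n = 830·1129/2969 = 315.6181; b·c/n = 301·709/2969 = 71.8791
OR_MH = (216.7862 + 315.6181) / (33.5943 + 71.8791) = 532.4042 / 105.4734 = 5.04776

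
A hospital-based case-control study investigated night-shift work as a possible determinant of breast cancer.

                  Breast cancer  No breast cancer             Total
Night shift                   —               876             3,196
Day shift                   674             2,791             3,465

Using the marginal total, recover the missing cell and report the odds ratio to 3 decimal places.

10.967

The missing cell is in the exposed row: 3196 − 876 = 2320.
So a = 2320, b = 876, c = 674, d = 2791.
OR = (a·d)/(b·c) = (2320 × 2791) / (876 × 674) = 6475120 / 590424 = 10.96690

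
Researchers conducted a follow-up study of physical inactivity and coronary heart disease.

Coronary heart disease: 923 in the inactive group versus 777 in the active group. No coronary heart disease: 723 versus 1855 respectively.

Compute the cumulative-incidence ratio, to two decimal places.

1.90

From the description: a = 923, b = 723, c = 777, d = 1855.
Risk in exposed = 923/1646 = 0.56075; risk in unexposed = 777/2632 = 0.29521.
RR = 0.56075 / 0.29521 = 1.89949
The risk among the exposed is 1.90 times that among the unexposed.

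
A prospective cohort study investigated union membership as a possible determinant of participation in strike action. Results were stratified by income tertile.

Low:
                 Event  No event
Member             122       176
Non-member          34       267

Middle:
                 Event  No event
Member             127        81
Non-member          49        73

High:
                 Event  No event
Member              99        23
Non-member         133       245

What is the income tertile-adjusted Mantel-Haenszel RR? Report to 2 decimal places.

2.28

RR_MH = Σ(aᵢ·n₀ᵢ/nᵢ) / Σ(cᵢ·n₁ᵢ/nᵢ), with n₁ᵢ = aᵢ+bᵢ (exposed), n₀ᵢ = cᵢ+dᵢ (unexposed), nᵢ = n₁ᵢ+n₀ᵢ.
Stratum 1 (Low): n₁ = 298, n₀ = 301, n = 599; a·n₀/n = 122·301/599 = 61.3055; c·n₁/n = 34·298/599 = 16.9149
Stratum 2 (Middle): n₁ = 208, n₀ = 122, n = 330; a·n₀/n = 127·122/330 = 46.9515; c·n₁/n = 49·208/330 = 30.8848
Stratum 3 (High): n₁ = 122, n₀ = 378, n = 500; a·n₀/n = 99·378/500 = 74.8440; c·n₁/n = 133·122/500 = 32.4520
RR_MH = (61.3055 + 46.9515 + 74.8440) / (16.9149 + 30.8848 + 32.4520) = 183.1010 / 80.2517 = 2.28158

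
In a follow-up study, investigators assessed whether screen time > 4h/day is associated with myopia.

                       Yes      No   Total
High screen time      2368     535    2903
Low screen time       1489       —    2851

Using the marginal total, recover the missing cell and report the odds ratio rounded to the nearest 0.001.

4.049

The missing cell is in the unexposed row: 2851 − 1489 = 1362.
So a = 2368, b = 535, c = 1489, d = 1362.
OR = (a·d)/(b·c) = (2368 × 1362) / (535 × 1489) = 3225216 / 796615 = 4.04865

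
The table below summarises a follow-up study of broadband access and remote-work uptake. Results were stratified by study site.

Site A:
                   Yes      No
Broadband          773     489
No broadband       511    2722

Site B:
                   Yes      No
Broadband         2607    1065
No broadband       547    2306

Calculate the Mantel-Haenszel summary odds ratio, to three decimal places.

OR_MH = Σ(aᵢdᵢ/nᵢ) / Σ(bᵢcᵢ/nᵢ), where nᵢ is the stratum total.
Stratum 1 (Site A): n = 4495; a·d/n = 773·2722/4495 = 468.0992; b·c/n = 489·511/4495 = 55.5904
Stratum 2 (Site B): n = 6525; a·d/n = 2607·2306/6525 = 921.3398; b·c/n = 1065·547/6525 = 89.2805
OR_MH = (468.0992 + 921.3398) / (55.5904 + 89.2805) = 1389.4390 / 144.8709 = 9.59088

9.591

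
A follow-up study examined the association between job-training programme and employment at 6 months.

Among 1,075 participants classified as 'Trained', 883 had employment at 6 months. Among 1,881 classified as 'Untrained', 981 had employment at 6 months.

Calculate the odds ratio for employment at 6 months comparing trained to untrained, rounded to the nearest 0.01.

From the description: a = 883, b = 192, c = 981, d = 900.
OR = (a·d)/(b·c) = (883 × 900) / (192 × 981) = 794700 / 188352 = 4.21923
The odds of employment at 6 months are about 4.22 times as high in the trained group.

4.22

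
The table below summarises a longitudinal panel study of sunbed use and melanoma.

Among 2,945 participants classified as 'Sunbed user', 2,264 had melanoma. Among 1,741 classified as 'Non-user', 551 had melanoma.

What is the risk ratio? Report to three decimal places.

2.429

From the description: a = 2264, b = 681, c = 551, d = 1190.
Risk in exposed = 2264/2945 = 0.76876; risk in unexposed = 551/1741 = 0.31648.
RR = 0.76876 / 0.31648 = 2.42906
The risk among the exposed is 2.43 times that among the unexposed.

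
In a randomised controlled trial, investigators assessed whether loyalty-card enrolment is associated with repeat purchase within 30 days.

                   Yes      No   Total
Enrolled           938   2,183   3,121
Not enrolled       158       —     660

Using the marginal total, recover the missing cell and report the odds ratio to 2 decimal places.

1.37

The missing cell is in the unexposed row: 660 − 158 = 502.
So a = 938, b = 2183, c = 158, d = 502.
OR = (a·d)/(b·c) = (938 × 502) / (2183 × 158) = 470876 / 344914 = 1.36520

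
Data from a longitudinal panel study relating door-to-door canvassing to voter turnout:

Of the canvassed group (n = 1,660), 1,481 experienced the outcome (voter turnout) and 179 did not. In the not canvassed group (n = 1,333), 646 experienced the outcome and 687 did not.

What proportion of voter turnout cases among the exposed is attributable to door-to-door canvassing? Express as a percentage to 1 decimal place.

45.7

From the description: a = 1481, b = 179, c = 646, d = 687.
Risk in exposed = 1481/1660 = 0.89217; risk in unexposed = 646/1333 = 0.48462.
RR = 0.89217/0.48462 = 1.84096
AR% = (RR − 1)/RR × 100 = (1.84096 − 1)/1.84096 × 100 = 45.6805%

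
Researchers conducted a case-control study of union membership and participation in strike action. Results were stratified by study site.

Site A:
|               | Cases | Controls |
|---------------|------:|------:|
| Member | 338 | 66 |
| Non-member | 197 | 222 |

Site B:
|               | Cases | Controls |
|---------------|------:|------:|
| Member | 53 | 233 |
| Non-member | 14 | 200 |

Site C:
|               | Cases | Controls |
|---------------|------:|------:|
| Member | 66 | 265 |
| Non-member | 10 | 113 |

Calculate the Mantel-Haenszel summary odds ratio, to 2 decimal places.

4.57

OR_MH = Σ(aᵢdᵢ/nᵢ) / Σ(bᵢcᵢ/nᵢ), where nᵢ is the stratum total.
Stratum 1 (Site A): n = 823; a·d/n = 338·222/823 = 91.1738; b·c/n = 66·197/823 = 15.7983
Stratum 2 (Site B): n = 500; a·d/n = 53·200/500 = 21.2000; b·c/n = 233·14/500 = 6.5240
Stratum 3 (Site C): n = 454; a·d/n = 66·113/454 = 16.4273; b·c/n = 265·10/454 = 5.8370
OR_MH = (91.1738 + 21.2000 + 16.4273) / (15.7983 + 6.5240 + 5.8370) = 128.8011 / 28.1593 = 4.57401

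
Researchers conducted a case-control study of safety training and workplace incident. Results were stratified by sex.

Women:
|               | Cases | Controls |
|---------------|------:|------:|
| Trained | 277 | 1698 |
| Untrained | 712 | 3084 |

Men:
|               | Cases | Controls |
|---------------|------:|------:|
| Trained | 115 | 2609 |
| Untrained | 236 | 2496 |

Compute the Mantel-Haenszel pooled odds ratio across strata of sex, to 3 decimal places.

OR_MH = Σ(aᵢdᵢ/nᵢ) / Σ(bᵢcᵢ/nᵢ), where nᵢ is the stratum total.
Stratum 1 (Women): n = 5771; a·d/n = 277·3084/5771 = 148.0277; b·c/n = 1698·712/5771 = 209.4916
Stratum 2 (Men): n = 5456; a·d/n = 115·2496/5456 = 52.6100; b·c/n = 2609·236/5456 = 112.8526
OR_MH = (148.0277 + 52.6100) / (209.4916 + 112.8526) = 200.6377 / 322.3442 = 0.62243

0.622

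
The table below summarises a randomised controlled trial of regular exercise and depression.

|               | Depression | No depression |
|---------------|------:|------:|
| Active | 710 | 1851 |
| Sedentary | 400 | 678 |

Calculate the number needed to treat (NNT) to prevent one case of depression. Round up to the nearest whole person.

11

Risk in treated group = 710/2561 = 0.27724; risk in control = 400/1078 = 0.37106.
Absolute risk reduction = 0.37106 − 0.27724 = 0.09382
NNT = 1 / ARR = 1 / 0.09382 = 10.658 → round up → 11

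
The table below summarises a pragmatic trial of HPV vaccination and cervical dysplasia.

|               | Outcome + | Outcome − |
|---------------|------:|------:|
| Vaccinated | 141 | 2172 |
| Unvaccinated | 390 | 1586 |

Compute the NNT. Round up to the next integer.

8

Risk in treated group = 141/2313 = 0.06096; risk in control = 390/1976 = 0.19737.
Absolute risk reduction = 0.19737 − 0.06096 = 0.13641
NNT = 1 / ARR = 1 / 0.13641 = 7.331 → round up → 8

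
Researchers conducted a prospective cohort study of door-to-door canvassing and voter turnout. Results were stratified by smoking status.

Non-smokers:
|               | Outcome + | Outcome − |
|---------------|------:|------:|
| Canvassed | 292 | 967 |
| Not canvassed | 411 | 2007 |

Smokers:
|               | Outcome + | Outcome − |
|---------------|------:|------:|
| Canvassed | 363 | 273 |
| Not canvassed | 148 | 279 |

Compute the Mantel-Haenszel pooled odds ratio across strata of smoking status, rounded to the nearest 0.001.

OR_MH = Σ(aᵢdᵢ/nᵢ) / Σ(bᵢcᵢ/nᵢ), where nᵢ is the stratum total.
Stratum 1 (Non-smokers): n = 3677; a·d/n = 292·2007/3677 = 159.3810; b·c/n = 967·411/3677 = 108.0873
Stratum 2 (Smokers): n = 1063; a·d/n = 363·279/1063 = 95.2747; b·c/n = 273·148/1063 = 38.0094
OR_MH = (159.3810 + 95.2747) / (108.0873 + 38.0094) = 254.6557 / 146.0967 = 1.74306

1.743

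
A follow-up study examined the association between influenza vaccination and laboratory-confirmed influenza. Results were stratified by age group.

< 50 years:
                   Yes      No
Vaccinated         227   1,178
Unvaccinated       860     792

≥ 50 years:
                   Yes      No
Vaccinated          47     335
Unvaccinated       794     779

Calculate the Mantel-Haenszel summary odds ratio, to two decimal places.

OR_MH = Σ(aᵢdᵢ/nᵢ) / Σ(bᵢcᵢ/nᵢ), where nᵢ is the stratum total.
Stratum 1 (< 50 years): n = 3057; a·d/n = 227·792/3057 = 58.8106; b·c/n = 1178·860/3057 = 331.3968
Stratum 2 (≥ 50 years): n = 1955; a·d/n = 47·779/1955 = 18.7279; b·c/n = 335·794/1955 = 136.0563
OR_MH = (58.8106 + 18.7279) / (331.3968 + 136.0563) = 77.5385 / 467.4531 = 0.16587

0.17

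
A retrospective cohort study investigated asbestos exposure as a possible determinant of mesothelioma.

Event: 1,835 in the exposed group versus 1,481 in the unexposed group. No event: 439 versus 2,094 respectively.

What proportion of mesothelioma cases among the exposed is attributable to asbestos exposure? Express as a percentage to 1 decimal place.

48.7

From the description: a = 1835, b = 439, c = 1481, d = 2094.
Risk in exposed = 1835/2274 = 0.80695; risk in unexposed = 1481/3575 = 0.41427.
RR = 0.80695/0.41427 = 1.94790
AR% = (RR − 1)/RR × 100 = (1.94790 − 1)/1.94790 × 100 = 48.6627%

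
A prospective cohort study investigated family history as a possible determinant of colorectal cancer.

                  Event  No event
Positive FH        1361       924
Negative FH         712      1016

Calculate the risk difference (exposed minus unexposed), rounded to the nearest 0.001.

Cells: a = 1361, b = 924, c = 712, d = 1016.
Risk in exposed = 1361/2285 = 0.595624; risk in unexposed = 712/1728 = 0.412037.
Risk difference = 0.595624 − 0.412037 = 0.183587

0.184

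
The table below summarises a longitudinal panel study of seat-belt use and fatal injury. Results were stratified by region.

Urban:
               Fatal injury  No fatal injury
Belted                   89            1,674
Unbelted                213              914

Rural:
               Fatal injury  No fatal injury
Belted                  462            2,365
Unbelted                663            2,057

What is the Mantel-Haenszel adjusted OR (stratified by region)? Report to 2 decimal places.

OR_MH = Σ(aᵢdᵢ/nᵢ) / Σ(bᵢcᵢ/nᵢ), where nᵢ is the stratum total.
Stratum 1 (Urban): n = 2890; a·d/n = 89·914/2890 = 28.1474; b·c/n = 1674·213/2890 = 123.3779
Stratum 2 (Rural): n = 5547; a·d/n = 462·2057/5547 = 171.3240; b·c/n = 2365·663/5547 = 282.6744
OR_MH = (28.1474 + 171.3240) / (123.3779 + 282.6744) = 199.4714 / 406.0523 = 0.49125

0.49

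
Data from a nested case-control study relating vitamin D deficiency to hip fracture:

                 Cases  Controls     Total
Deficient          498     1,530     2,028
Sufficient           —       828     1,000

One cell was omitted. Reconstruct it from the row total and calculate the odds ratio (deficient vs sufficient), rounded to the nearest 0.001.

1.567

The missing cell is in the unexposed row: 1000 − 828 = 172.
So a = 498, b = 1530, c = 172, d = 828.
OR = (a·d)/(b·c) = (498 × 828) / (1530 × 172) = 412344 / 263160 = 1.56689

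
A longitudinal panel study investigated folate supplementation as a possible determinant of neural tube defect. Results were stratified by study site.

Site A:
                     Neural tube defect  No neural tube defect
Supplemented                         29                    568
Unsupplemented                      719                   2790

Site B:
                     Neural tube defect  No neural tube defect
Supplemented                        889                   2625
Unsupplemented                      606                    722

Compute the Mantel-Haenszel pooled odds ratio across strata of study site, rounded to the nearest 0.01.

OR_MH = Σ(aᵢdᵢ/nᵢ) / Σ(bᵢcᵢ/nᵢ), where nᵢ is the stratum total.
Stratum 1 (Site A): n = 4106; a·d/n = 29·2790/4106 = 19.7053; b·c/n = 568·719/4106 = 99.4623
Stratum 2 (Site B): n = 4842; a·d/n = 889·722/4842 = 132.5605; b·c/n = 2625·606/4842 = 328.5316
OR_MH = (19.7053 + 132.5605) / (99.4623 + 328.5316) = 152.2658 / 427.9938 = 0.35577

0.36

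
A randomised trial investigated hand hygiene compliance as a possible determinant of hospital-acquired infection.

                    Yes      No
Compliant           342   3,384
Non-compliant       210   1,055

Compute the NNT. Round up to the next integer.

14

Risk in treated group = 342/3726 = 0.09179; risk in control = 210/1265 = 0.16601.
Absolute risk reduction = 0.16601 − 0.09179 = 0.07422
NNT = 1 / ARR = 1 / 0.07422 = 13.473 → round up → 14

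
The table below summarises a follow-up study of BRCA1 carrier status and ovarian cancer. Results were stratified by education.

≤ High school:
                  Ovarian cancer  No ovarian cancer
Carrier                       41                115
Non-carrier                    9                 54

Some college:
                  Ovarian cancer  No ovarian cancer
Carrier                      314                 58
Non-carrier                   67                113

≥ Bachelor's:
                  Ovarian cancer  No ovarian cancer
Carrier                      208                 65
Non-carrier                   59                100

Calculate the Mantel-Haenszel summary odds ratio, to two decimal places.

5.94

OR_MH = Σ(aᵢdᵢ/nᵢ) / Σ(bᵢcᵢ/nᵢ), where nᵢ is the stratum total.
Stratum 1 (≤ High school): n = 219; a·d/n = 41·54/219 = 10.1096; b·c/n = 115·9/219 = 4.7260
Stratum 2 (Some college): n = 552; a·d/n = 314·113/552 = 64.2790; b·c/n = 58·67/552 = 7.0399
Stratum 3 (≥ Bachelor's): n = 432; a·d/n = 208·100/432 = 48.1481; b·c/n = 65·59/432 = 8.8773
OR_MH = (10.1096 + 64.2790 + 48.1481) / (4.7260 + 7.0399 + 8.8773) = 122.5367 / 20.6432 = 5.93594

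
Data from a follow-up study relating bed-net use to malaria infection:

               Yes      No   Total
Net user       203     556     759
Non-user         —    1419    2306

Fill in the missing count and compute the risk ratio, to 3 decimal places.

The missing cell is in the unexposed row: 2306 − 1419 = 887.
So a = 203, b = 556, c = 887, d = 1419.
RR = [a/(a+b)] / [c/(c+d)] = (203/759) / (887/2306) = 0.26746/0.38465 = 0.69533

0.695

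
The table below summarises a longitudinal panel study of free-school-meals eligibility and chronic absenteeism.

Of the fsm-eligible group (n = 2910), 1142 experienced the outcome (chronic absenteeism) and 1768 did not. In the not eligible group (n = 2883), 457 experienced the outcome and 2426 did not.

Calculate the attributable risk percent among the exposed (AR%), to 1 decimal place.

From the description: a = 1142, b = 1768, c = 457, d = 2426.
Risk in exposed = 1142/2910 = 0.39244; risk in unexposed = 457/2883 = 0.15852.
RR = 0.39244/0.15852 = 2.47572
AR% = (RR − 1)/RR × 100 = (2.47572 − 1)/2.47572 × 100 = 59.6077%

59.6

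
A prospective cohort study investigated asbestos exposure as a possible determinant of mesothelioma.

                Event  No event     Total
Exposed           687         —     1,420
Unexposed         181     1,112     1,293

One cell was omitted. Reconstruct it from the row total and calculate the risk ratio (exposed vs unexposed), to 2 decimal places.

3.46

The missing cell is in the exposed row: 1420 − 687 = 733.
So a = 687, b = 733, c = 181, d = 1112.
RR = [a/(a+b)] / [c/(c+d)] = (687/1420) / (181/1293) = 0.48380/0.13998 = 3.45612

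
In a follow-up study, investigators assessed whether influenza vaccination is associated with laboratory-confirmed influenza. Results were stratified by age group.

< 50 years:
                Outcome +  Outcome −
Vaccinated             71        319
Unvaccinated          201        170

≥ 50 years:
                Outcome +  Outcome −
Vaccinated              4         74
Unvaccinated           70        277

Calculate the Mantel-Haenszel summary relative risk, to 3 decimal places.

RR_MH = Σ(aᵢ·n₀ᵢ/nᵢ) / Σ(cᵢ·n₁ᵢ/nᵢ), with n₁ᵢ = aᵢ+bᵢ (exposed), n₀ᵢ = cᵢ+dᵢ (unexposed), nᵢ = n₁ᵢ+n₀ᵢ.
Stratum 1 (< 50 years): n₁ = 390, n₀ = 371, n = 761; a·n₀/n = 71·371/761 = 34.6137; c·n₁/n = 201·390/761 = 103.0092
Stratum 2 (≥ 50 years): n₁ = 78, n₀ = 347, n = 425; a·n₀/n = 4·347/425 = 3.2659; c·n₁/n = 70·78/425 = 12.8471
RR_MH = (34.6137 + 3.2659) / (103.0092 + 12.8471) = 37.8795 / 115.8563 = 0.32695

0.327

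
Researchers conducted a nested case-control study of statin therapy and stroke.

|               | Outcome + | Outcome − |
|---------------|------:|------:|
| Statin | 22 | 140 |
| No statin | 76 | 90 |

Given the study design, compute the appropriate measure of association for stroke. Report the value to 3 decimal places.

Cells: a = 22, b = 140, c = 76, d = 90.
This is a nested case-control study: participants were sampled on outcome status, so risks in the source population cannot be estimated directly — relative risk is not valid here. The odds ratio is the appropriate measure.
OR = (a·d)/(b·c) = (22 × 90) / (140 × 76) = 1980 / 10640 = 0.18609

0.186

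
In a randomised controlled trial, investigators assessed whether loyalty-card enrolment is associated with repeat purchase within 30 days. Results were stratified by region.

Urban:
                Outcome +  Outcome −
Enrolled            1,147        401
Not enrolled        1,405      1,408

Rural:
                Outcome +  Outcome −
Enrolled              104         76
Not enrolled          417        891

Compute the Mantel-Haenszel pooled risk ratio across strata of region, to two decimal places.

1.51

RR_MH = Σ(aᵢ·n₀ᵢ/nᵢ) / Σ(cᵢ·n₁ᵢ/nᵢ), with n₁ᵢ = aᵢ+bᵢ (exposed), n₀ᵢ = cᵢ+dᵢ (unexposed), nᵢ = n₁ᵢ+n₀ᵢ.
Stratum 1 (Urban): n₁ = 1548, n₀ = 2813, n = 4361; a·n₀/n = 1147·2813/4361 = 739.8558; c·n₁/n = 1405·1548/4361 = 498.7251
Stratum 2 (Rural): n₁ = 180, n₀ = 1308, n = 1488; a·n₀/n = 104·1308/1488 = 91.4194; c·n₁/n = 417·180/1488 = 50.4435
RR_MH = (739.8558 + 91.4194) / (498.7251 + 50.4435) = 831.2751 / 549.1686 = 1.51370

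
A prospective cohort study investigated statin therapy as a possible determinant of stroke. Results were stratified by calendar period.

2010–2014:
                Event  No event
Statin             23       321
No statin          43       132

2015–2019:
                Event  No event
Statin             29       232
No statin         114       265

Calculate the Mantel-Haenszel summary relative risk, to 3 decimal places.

0.332

RR_MH = Σ(aᵢ·n₀ᵢ/nᵢ) / Σ(cᵢ·n₁ᵢ/nᵢ), with n₁ᵢ = aᵢ+bᵢ (exposed), n₀ᵢ = cᵢ+dᵢ (unexposed), nᵢ = n₁ᵢ+n₀ᵢ.
Stratum 1 (2010–2014): n₁ = 344, n₀ = 175, n = 519; a·n₀/n = 23·175/519 = 7.7553; c·n₁/n = 43·344/519 = 28.5010
Stratum 2 (2015–2019): n₁ = 261, n₀ = 379, n = 640; a·n₀/n = 29·379/640 = 17.1734; c·n₁/n = 114·261/640 = 46.4906
RR_MH = (7.7553 + 17.1734) / (28.5010 + 46.4906) = 24.9287 / 74.9916 = 0.33242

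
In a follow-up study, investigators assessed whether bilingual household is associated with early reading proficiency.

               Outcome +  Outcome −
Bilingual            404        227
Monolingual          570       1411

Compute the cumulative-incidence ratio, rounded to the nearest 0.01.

Cells: a = 404, b = 227, c = 570, d = 1411.
Risk in exposed = 404/631 = 0.64025; risk in unexposed = 570/1981 = 0.28773.
RR = 0.64025 / 0.28773 = 2.22516
The risk among the exposed is 2.23 times that among the unexposed.

2.23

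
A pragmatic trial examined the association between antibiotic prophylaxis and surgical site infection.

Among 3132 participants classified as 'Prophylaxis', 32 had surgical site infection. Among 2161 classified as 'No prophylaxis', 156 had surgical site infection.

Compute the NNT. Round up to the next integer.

Risk in treated group = 32/3132 = 0.01022; risk in control = 156/2161 = 0.07219.
Absolute risk reduction = 0.07219 − 0.01022 = 0.06197
NNT = 1 / ARR = 1 / 0.06197 = 16.136 → round up → 17

17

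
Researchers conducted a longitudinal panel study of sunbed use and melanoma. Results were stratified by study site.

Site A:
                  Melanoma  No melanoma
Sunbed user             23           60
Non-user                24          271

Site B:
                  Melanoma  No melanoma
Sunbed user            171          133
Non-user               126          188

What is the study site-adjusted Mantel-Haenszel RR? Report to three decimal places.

RR_MH = Σ(aᵢ·n₀ᵢ/nᵢ) / Σ(cᵢ·n₁ᵢ/nᵢ), with n₁ᵢ = aᵢ+bᵢ (exposed), n₀ᵢ = cᵢ+dᵢ (unexposed), nᵢ = n₁ᵢ+n₀ᵢ.
Stratum 1 (Site A): n₁ = 83, n₀ = 295, n = 378; a·n₀/n = 23·295/378 = 17.9497; c·n₁/n = 24·83/378 = 5.2698
Stratum 2 (Site B): n₁ = 304, n₀ = 314, n = 618; a·n₀/n = 171·314/618 = 86.8835; c·n₁/n = 126·304/618 = 61.9806
RR_MH = (17.9497 + 86.8835) / (5.2698 + 61.9806) = 104.8332 / 67.2504 = 1.55885

1.559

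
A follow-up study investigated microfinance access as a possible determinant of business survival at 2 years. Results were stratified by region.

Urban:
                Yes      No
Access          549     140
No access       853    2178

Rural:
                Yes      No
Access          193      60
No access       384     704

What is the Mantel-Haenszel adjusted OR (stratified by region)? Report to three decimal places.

8.578

OR_MH = Σ(aᵢdᵢ/nᵢ) / Σ(bᵢcᵢ/nᵢ), where nᵢ is the stratum total.
Stratum 1 (Urban): n = 3720; a·d/n = 549·2178/3720 = 321.4306; b·c/n = 140·853/3720 = 32.1022
Stratum 2 (Rural): n = 1341; a·d/n = 193·704/1341 = 101.3214; b·c/n = 60·384/1341 = 17.1812
OR_MH = (321.4306 + 101.3214) / (32.1022 + 17.1812) = 422.7520 / 49.2834 = 8.57799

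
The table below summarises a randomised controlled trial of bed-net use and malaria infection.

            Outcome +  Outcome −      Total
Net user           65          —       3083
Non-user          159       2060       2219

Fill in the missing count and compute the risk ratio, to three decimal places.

0.294

The missing cell is in the exposed row: 3083 − 65 = 3018.
So a = 65, b = 3018, c = 159, d = 2060.
RR = [a/(a+b)] / [c/(c+d)] = (65/3083) / (159/2219) = 0.02108/0.07165 = 0.29424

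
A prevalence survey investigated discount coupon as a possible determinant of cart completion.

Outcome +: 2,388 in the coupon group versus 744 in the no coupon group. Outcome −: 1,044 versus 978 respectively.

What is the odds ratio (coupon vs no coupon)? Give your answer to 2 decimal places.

3.01

From the description: a = 2388, b = 1044, c = 744, d = 978.
OR = (a·d)/(b·c) = (2388 × 978) / (1044 × 744) = 2335464 / 776736 = 3.00677
The odds of cart completion are about 3.01 times as high in the coupon group.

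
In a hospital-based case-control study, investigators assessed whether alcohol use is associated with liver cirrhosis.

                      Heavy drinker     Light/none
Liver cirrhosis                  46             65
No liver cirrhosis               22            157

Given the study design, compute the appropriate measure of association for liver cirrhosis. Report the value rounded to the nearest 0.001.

5.050

Reading the table with exposure as columns: a = 46 (Heavy drinker, case), b = 22 (Heavy drinker, non-case), c = 65 (Light/none, case), d = 157.
This is a hospital-based case-control study: participants were sampled on outcome status, so risks in the source population cannot be estimated directly — relative risk is not valid here. The odds ratio is the appropriate measure.
OR = (a·d)/(b·c) = (46 × 157) / (22 × 65) = 7222 / 1430 = 5.05035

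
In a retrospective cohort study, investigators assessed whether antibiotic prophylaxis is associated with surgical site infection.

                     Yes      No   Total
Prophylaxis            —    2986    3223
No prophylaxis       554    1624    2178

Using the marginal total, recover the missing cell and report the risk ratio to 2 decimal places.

The missing cell is in the exposed row: 3223 − 2986 = 237.
So a = 237, b = 2986, c = 554, d = 1624.
RR = [a/(a+b)] / [c/(c+d)] = (237/3223) / (554/2178) = 0.07353/0.25436 = 0.28909

0.29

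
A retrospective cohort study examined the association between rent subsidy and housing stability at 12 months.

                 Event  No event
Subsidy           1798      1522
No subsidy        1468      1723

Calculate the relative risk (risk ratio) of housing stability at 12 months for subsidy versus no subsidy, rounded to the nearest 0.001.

1.177

Cells: a = 1798, b = 1522, c = 1468, d = 1723.
Risk in exposed = 1798/3320 = 0.54157; risk in unexposed = 1468/3191 = 0.46004.
RR = 0.54157 / 0.46004 = 1.17721
The risk among the exposed is 1.18 times that among the unexposed.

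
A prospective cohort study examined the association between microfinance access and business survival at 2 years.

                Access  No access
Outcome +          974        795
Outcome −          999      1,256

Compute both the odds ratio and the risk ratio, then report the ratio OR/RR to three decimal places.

Reading the table with exposure as columns: a = 974 (Access, case), b = 999 (Access, non-case), c = 795 (No access, case), d = 1256.
OR = (974·1256)/(999·795) = 1223344/794205 = 1.54034
Risk in exposed = 974/1973 = 0.49366; risk in unexposed = 795/2051 = 0.38762; RR = 1.27359
OR/RR = 1.54034 / 1.27359 = 1.20944
The outcome is not rare, so the OR lies further from 1 than the RR.

1.209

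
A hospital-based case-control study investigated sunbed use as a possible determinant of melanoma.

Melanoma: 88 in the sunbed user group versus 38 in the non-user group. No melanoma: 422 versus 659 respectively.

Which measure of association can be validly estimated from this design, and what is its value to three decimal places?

From the description: a = 88, b = 422, c = 38, d = 659.
This is a hospital-based case-control study: participants were sampled on outcome status, so risks in the source population cannot be estimated directly — relative risk is not valid here. The odds ratio is the appropriate measure.
OR = (a·d)/(b·c) = (88 × 659) / (422 × 38) = 57992 / 16036 = 3.61636

3.616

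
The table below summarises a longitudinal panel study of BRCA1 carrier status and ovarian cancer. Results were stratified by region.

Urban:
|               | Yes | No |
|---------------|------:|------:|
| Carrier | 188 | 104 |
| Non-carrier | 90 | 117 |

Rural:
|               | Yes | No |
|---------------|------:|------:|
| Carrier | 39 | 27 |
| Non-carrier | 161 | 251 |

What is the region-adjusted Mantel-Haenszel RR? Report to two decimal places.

1.49

RR_MH = Σ(aᵢ·n₀ᵢ/nᵢ) / Σ(cᵢ·n₁ᵢ/nᵢ), with n₁ᵢ = aᵢ+bᵢ (exposed), n₀ᵢ = cᵢ+dᵢ (unexposed), nᵢ = n₁ᵢ+n₀ᵢ.
Stratum 1 (Urban): n₁ = 292, n₀ = 207, n = 499; a·n₀/n = 188·207/499 = 77.9880; c·n₁/n = 90·292/499 = 52.6653
Stratum 2 (Rural): n₁ = 66, n₀ = 412, n = 478; a·n₀/n = 39·412/478 = 33.6151; c·n₁/n = 161·66/478 = 22.2301
RR_MH = (77.9880 + 33.6151) / (52.6653 + 22.2301) = 111.6030 / 74.8955 = 1.49012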